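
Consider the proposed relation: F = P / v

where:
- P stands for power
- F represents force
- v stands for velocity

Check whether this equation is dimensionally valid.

Yes

P (power) has dimensions [L^2 M T^-3].
F (force) has dimensions [L M T^-2].
v (velocity) has dimensions [L T^-1].

Left side: [L M T^-2]
Right side: [L M T^-2]

Both sides have the same dimensions, so the equation is dimensionally consistent.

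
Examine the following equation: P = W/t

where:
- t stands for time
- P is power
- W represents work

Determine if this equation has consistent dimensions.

Yes

t (time) has dimensions [T].
P (power) has dimensions [L^2 M T^-3].
W (work) has dimensions [L^2 M T^-2].

Left side: [L^2 M T^-3]
Right side: [L^2 M T^-3]

Both sides have the same dimensions, so the equation is dimensionally consistent.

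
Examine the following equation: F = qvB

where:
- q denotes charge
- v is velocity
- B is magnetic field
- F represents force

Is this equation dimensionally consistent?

Yes

q (charge) has dimensions [I T].
v (velocity) has dimensions [L T^-1].
B (magnetic field) has dimensions [I^-1 M T^-2].
F (force) has dimensions [L M T^-2].

Left side: [L M T^-2]
Right side: [L M T^-2]

Both sides have the same dimensions, so the equation is dimensionally consistent.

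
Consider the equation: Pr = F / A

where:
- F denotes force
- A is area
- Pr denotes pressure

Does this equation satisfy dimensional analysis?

Yes

F (force) has dimensions [L M T^-2].
A (area) has dimensions [L^2].
Pr (pressure) has dimensions [L^-1 M T^-2].

Left side: [L^-1 M T^-2]
Right side: [L^-1 M T^-2]

Both sides have the same dimensions, so the equation is dimensionally consistent.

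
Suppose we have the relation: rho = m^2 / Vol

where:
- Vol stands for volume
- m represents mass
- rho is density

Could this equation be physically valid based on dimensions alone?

No

Vol (volume) has dimensions [L^3].
m (mass) has dimensions [M].
rho (density) has dimensions [L^-3 M].

Left side: [L^-3 M]
Right side: [L^-3 M^2]

The two sides have different dimensions, so the equation is NOT dimensionally consistent.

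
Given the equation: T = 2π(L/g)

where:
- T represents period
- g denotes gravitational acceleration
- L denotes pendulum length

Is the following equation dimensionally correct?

No

T (period) has dimensions [T].
g (gravitational acceleration) has dimensions [L T^-2].
L (pendulum length) has dimensions [L].

Left side: [T]
Right side: [T^2]

The two sides have different dimensions, so the equation is NOT dimensionally consistent.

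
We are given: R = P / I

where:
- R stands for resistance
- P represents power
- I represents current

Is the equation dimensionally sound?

No

R (resistance) has dimensions [I^-2 L^2 M T^-3].
P (power) has dimensions [L^2 M T^-3].
I (current) has dimensions [I].

Left side: [I^-2 L^2 M T^-3]
Right side: [I^-1 L^2 M T^-3]

The two sides have different dimensions, so the equation is NOT dimensionally consistent.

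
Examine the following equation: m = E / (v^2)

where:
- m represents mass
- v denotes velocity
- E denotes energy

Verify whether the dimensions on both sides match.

Yes

m (mass) has dimensions [M].
v (velocity) has dimensions [L T^-1].
E (energy) has dimensions [L^2 M T^-2].

Left side: [M]
Right side: [M]

Both sides have the same dimensions, so the equation is dimensionally consistent.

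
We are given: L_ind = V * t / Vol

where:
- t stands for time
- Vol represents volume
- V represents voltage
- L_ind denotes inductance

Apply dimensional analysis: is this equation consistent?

No

t (time) has dimensions [T].
Vol (volume) has dimensions [L^3].
V (voltage) has dimensions [I^-1 L^2 M T^-3].
L_ind (inductance) has dimensions [I^-2 L^2 M T^-2].

Left side: [I^-2 L^2 M T^-2]
Right side: [I^-1 L^-1 M T^-2]

The two sides have different dimensions, so the equation is NOT dimensionally consistent.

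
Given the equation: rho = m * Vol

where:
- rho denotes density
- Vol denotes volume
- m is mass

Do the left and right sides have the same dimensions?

No

rho (density) has dimensions [L^-3 M].
Vol (volume) has dimensions [L^3].
m (mass) has dimensions [M].

Left side: [L^-3 M]
Right side: [L^3 M]

The two sides have different dimensions, so the equation is NOT dimensionally consistent.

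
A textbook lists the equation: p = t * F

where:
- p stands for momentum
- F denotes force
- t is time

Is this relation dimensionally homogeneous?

Yes

p (momentum) has dimensions [L M T^-1].
F (force) has dimensions [L M T^-2].
t (time) has dimensions [T].

Left side: [L M T^-1]
Right side: [L M T^-1]

Both sides have the same dimensions, so the equation is dimensionally consistent.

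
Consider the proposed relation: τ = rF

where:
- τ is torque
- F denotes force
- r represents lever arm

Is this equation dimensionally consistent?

Yes

τ (torque) has dimensions [L^2 M T^-2].
F (force) has dimensions [L M T^-2].
r (lever arm) has dimensions [L].

Left side: [L^2 M T^-2]
Right side: [L^2 M T^-2]

Both sides have the same dimensions, so the equation is dimensionally consistent.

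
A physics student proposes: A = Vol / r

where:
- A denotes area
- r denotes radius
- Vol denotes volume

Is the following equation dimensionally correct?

Yes

A (area) has dimensions [L^2].
r (radius) has dimensions [L].
Vol (volume) has dimensions [L^3].

Left side: [L^2]
Right side: [L^2]

Both sides have the same dimensions, so the equation is dimensionally consistent.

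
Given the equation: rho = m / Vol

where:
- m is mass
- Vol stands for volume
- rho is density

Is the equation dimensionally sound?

Yes

m (mass) has dimensions [M].
Vol (volume) has dimensions [L^3].
rho (density) has dimensions [L^-3 M].

Left side: [L^-3 M]
Right side: [L^-3 M]

Both sides have the same dimensions, so the equation is dimensionally consistent.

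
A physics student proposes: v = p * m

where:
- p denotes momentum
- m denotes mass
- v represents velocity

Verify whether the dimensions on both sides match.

No

p (momentum) has dimensions [L M T^-1].
m (mass) has dimensions [M].
v (velocity) has dimensions [L T^-1].

Left side: [L T^-1]
Right side: [L M^2 T^-1]

The two sides have different dimensions, so the equation is NOT dimensionally consistent.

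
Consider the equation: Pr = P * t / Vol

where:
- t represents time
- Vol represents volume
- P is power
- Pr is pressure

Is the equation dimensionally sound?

Yes

t (time) has dimensions [T].
Vol (volume) has dimensions [L^3].
P (power) has dimensions [L^2 M T^-3].
Pr (pressure) has dimensions [L^-1 M T^-2].

Left side: [L^-1 M T^-2]
Right side: [L^-1 M T^-2]

Both sides have the same dimensions, so the equation is dimensionally consistent.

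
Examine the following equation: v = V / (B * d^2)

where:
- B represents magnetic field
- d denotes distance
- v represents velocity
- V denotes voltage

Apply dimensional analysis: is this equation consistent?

No

B (magnetic field) has dimensions [I^-1 M T^-2].
d (distance) has dimensions [L].
v (velocity) has dimensions [L T^-1].
V (voltage) has dimensions [I^-1 L^2 M T^-3].

Left side: [L T^-1]
Right side: [T^-1]

The two sides have different dimensions, so the equation is NOT dimensionally consistent.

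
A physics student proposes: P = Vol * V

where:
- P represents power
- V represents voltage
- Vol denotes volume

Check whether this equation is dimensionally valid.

No

P (power) has dimensions [L^2 M T^-3].
V (voltage) has dimensions [I^-1 L^2 M T^-3].
Vol (volume) has dimensions [L^3].

Left side: [L^2 M T^-3]
Right side: [I^-1 L^5 M T^-3]

The two sides have different dimensions, so the equation is NOT dimensionally consistent.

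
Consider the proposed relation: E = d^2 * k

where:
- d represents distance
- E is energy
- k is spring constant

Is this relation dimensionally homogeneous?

Yes

d (distance) has dimensions [L].
E (energy) has dimensions [L^2 M T^-2].
k (spring constant) has dimensions [M T^-2].

Left side: [L^2 M T^-2]
Right side: [L^2 M T^-2]

Both sides have the same dimensions, so the equation is dimensionally consistent.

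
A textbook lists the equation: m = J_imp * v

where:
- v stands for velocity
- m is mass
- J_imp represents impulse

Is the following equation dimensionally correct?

No

v (velocity) has dimensions [L T^-1].
m (mass) has dimensions [M].
J_imp (impulse) has dimensions [L M T^-1].

Left side: [M]
Right side: [L^2 M T^-2]

The two sides have different dimensions, so the equation is NOT dimensionally consistent.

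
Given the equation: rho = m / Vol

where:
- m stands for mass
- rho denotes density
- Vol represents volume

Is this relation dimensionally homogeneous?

Yes

m (mass) has dimensions [M].
rho (density) has dimensions [L^-3 M].
Vol (volume) has dimensions [L^3].

Left side: [L^-3 M]
Right side: [L^-3 M]

Both sides have the same dimensions, so the equation is dimensionally consistent.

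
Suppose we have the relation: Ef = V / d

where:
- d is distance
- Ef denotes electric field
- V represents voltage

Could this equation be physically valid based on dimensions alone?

Yes

d (distance) has dimensions [L].
Ef (electric field) has dimensions [I^-1 L M T^-3].
V (voltage) has dimensions [I^-1 L^2 M T^-3].

Left side: [I^-1 L M T^-3]
Right side: [I^-1 L M T^-3]

Both sides have the same dimensions, so the equation is dimensionally consistent.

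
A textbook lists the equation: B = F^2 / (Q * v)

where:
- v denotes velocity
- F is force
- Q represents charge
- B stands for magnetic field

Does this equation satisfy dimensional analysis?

No

v (velocity) has dimensions [L T^-1].
F (force) has dimensions [L M T^-2].
Q (charge) has dimensions [I T].
B (magnetic field) has dimensions [I^-1 M T^-2].

Left side: [I^-1 M T^-2]
Right side: [I^-1 L M^2 T^-4]

The two sides have different dimensions, so the equation is NOT dimensionally consistent.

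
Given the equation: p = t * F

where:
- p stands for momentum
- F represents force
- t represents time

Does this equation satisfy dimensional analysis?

Yes

p (momentum) has dimensions [L M T^-1].
F (force) has dimensions [L M T^-2].
t (time) has dimensions [T].

Left side: [L M T^-1]
Right side: [L M T^-1]

Both sides have the same dimensions, so the equation is dimensionally consistent.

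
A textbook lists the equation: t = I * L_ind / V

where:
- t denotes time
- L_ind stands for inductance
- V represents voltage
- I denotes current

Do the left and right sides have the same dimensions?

Yes

t (time) has dimensions [T].
L_ind (inductance) has dimensions [I^-2 L^2 M T^-2].
V (voltage) has dimensions [I^-1 L^2 M T^-3].
I (current) has dimensions [I].

Left side: [T]
Right side: [T]

Both sides have the same dimensions, so the equation is dimensionally consistent.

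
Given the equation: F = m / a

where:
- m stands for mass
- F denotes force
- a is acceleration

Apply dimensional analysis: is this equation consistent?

No

m (mass) has dimensions [M].
F (force) has dimensions [L M T^-2].
a (acceleration) has dimensions [L T^-2].

Left side: [L M T^-2]
Right side: [L^-1 M T^2]

The two sides have different dimensions, so the equation is NOT dimensionally consistent.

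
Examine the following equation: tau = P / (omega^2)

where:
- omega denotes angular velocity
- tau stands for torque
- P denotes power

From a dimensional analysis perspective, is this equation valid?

No

omega (angular velocity) has dimensions [T^-1].
tau (torque) has dimensions [L^2 M T^-2].
P (power) has dimensions [L^2 M T^-3].

Left side: [L^2 M T^-2]
Right side: [L^2 M T^-1]

The two sides have different dimensions, so the equation is NOT dimensionally consistent.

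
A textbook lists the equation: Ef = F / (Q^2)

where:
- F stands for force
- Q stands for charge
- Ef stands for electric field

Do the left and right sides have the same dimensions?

No

F (force) has dimensions [L M T^-2].
Q (charge) has dimensions [I T].
Ef (electric field) has dimensions [I^-1 L M T^-3].

Left side: [I^-1 L M T^-3]
Right side: [I^-2 L M T^-4]

The two sides have different dimensions, so the equation is NOT dimensionally consistent.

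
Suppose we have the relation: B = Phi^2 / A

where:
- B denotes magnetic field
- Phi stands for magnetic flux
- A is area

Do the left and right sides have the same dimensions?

No

B (magnetic field) has dimensions [I^-1 M T^-2].
Phi (magnetic flux) has dimensions [I^-1 L^2 M T^-2].
A (area) has dimensions [L^2].

Left side: [I^-1 M T^-2]
Right side: [I^-2 L^2 M^2 T^-4]

The two sides have different dimensions, so the equation is NOT dimensionally consistent.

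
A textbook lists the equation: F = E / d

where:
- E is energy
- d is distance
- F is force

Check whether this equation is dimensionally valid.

Yes

E (energy) has dimensions [L^2 M T^-2].
d (distance) has dimensions [L].
F (force) has dimensions [L M T^-2].

Left side: [L M T^-2]
Right side: [L M T^-2]

Both sides have the same dimensions, so the equation is dimensionally consistent.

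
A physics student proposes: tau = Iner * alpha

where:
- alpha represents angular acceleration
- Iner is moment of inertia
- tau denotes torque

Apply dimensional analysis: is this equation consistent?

Yes

alpha (angular acceleration) has dimensions [T^-2].
Iner (moment of inertia) has dimensions [L^2 M].
tau (torque) has dimensions [L^2 M T^-2].

Left side: [L^2 M T^-2]
Right side: [L^2 M T^-2]

Both sides have the same dimensions, so the equation is dimensionally consistent.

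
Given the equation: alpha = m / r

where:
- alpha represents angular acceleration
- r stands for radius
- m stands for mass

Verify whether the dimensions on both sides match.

No

alpha (angular acceleration) has dimensions [T^-2].
r (radius) has dimensions [L].
m (mass) has dimensions [M].

Left side: [T^-2]
Right side: [L^-1 M]

The two sides have different dimensions, so the equation is NOT dimensionally consistent.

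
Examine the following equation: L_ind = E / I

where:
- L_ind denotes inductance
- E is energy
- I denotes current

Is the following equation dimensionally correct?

No

L_ind (inductance) has dimensions [I^-2 L^2 M T^-2].
E (energy) has dimensions [L^2 M T^-2].
I (current) has dimensions [I].

Left side: [I^-2 L^2 M T^-2]
Right side: [I^-1 L^2 M T^-2]

The two sides have different dimensions, so the equation is NOT dimensionally consistent.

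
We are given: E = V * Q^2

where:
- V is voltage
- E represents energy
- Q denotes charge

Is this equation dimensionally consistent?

No

V (voltage) has dimensions [I^-1 L^2 M T^-3].
E (energy) has dimensions [L^2 M T^-2].
Q (charge) has dimensions [I T].

Left side: [L^2 M T^-2]
Right side: [I L^2 M T^-1]

The two sides have different dimensions, so the equation is NOT dimensionally consistent.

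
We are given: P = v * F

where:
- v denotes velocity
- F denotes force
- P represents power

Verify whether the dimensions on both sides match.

Yes

v (velocity) has dimensions [L T^-1].
F (force) has dimensions [L M T^-2].
P (power) has dimensions [L^2 M T^-3].

Left side: [L^2 M T^-3]
Right side: [L^2 M T^-3]

Both sides have the same dimensions, so the equation is dimensionally consistent.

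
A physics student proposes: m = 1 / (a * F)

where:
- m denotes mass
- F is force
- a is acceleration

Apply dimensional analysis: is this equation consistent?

No

m (mass) has dimensions [M].
F (force) has dimensions [L M T^-2].
a (acceleration) has dimensions [L T^-2].

Left side: [M]
Right side: [L^-2 M^-1 T^4]

The two sides have different dimensions, so the equation is NOT dimensionally consistent.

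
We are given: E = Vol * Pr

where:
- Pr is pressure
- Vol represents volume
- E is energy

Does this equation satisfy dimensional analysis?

Yes

Pr (pressure) has dimensions [L^-1 M T^-2].
Vol (volume) has dimensions [L^3].
E (energy) has dimensions [L^2 M T^-2].

Left side: [L^2 M T^-2]
Right side: [L^2 M T^-2]

Both sides have the same dimensions, so the equation is dimensionally consistent.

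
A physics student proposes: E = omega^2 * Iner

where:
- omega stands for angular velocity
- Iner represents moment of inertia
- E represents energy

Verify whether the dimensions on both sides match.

Yes

omega (angular velocity) has dimensions [T^-1].
Iner (moment of inertia) has dimensions [L^2 M].
E (energy) has dimensions [L^2 M T^-2].

Left side: [L^2 M T^-2]
Right side: [L^2 M T^-2]

Both sides have the same dimensions, so the equation is dimensionally consistent.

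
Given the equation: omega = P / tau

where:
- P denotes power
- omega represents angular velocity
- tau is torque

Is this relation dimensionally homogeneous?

Yes

P (power) has dimensions [L^2 M T^-3].
omega (angular velocity) has dimensions [T^-1].
tau (torque) has dimensions [L^2 M T^-2].

Left side: [T^-1]
Right side: [T^-1]

Both sides have the same dimensions, so the equation is dimensionally consistent.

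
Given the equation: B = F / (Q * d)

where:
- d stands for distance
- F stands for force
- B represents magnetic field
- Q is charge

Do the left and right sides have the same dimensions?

No

d (distance) has dimensions [L].
F (force) has dimensions [L M T^-2].
B (magnetic field) has dimensions [I^-1 M T^-2].
Q (charge) has dimensions [I T].

Left side: [I^-1 M T^-2]
Right side: [I^-1 M T^-3]

The two sides have different dimensions, so the equation is NOT dimensionally consistent.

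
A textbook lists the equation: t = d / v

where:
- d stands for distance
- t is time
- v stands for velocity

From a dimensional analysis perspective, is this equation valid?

Yes

d (distance) has dimensions [L].
t (time) has dimensions [T].
v (velocity) has dimensions [L T^-1].

Left side: [T]
Right side: [T]

Both sides have the same dimensions, so the equation is dimensionally consistent.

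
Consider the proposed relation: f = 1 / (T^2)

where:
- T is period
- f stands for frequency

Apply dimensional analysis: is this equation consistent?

No

T (period) has dimensions [T].
f (frequency) has dimensions [T^-1].

Left side: [T^-1]
Right side: [T^-2]

The two sides have different dimensions, so the equation is NOT dimensionally consistent.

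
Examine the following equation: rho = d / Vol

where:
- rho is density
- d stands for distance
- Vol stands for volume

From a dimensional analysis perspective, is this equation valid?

No

rho (density) has dimensions [L^-3 M].
d (distance) has dimensions [L].
Vol (volume) has dimensions [L^3].

Left side: [L^-3 M]
Right side: [L^-2]

The two sides have different dimensions, so the equation is NOT dimensionally consistent.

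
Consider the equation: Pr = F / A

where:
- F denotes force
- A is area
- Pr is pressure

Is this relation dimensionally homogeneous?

Yes

F (force) has dimensions [L M T^-2].
A (area) has dimensions [L^2].
Pr (pressure) has dimensions [L^-1 M T^-2].

Left side: [L^-1 M T^-2]
Right side: [L^-1 M T^-2]

Both sides have the same dimensions, so the equation is dimensionally consistent.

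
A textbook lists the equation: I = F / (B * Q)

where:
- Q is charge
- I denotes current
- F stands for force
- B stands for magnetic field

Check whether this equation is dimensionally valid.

No

Q (charge) has dimensions [I T].
I (current) has dimensions [I].
F (force) has dimensions [L M T^-2].
B (magnetic field) has dimensions [I^-1 M T^-2].

Left side: [I]
Right side: [L T^-1]

The two sides have different dimensions, so the equation is NOT dimensionally consistent.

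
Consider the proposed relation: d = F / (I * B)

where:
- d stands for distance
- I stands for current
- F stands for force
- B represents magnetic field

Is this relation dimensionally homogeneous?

Yes

d (distance) has dimensions [L].
I (current) has dimensions [I].
F (force) has dimensions [L M T^-2].
B (magnetic field) has dimensions [I^-1 M T^-2].

Left side: [L]
Right side: [L]

Both sides have the same dimensions, so the equation is dimensionally consistent.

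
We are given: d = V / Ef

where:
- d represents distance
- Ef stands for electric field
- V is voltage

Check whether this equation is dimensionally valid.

Yes

d (distance) has dimensions [L].
Ef (electric field) has dimensions [I^-1 L M T^-3].
V (voltage) has dimensions [I^-1 L^2 M T^-3].

Left side: [L]
Right side: [L]

Both sides have the same dimensions, so the equation is dimensionally consistent.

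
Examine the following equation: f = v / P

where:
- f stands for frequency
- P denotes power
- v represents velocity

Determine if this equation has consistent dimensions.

No

f (frequency) has dimensions [T^-1].
P (power) has dimensions [L^2 M T^-3].
v (velocity) has dimensions [L T^-1].

Left side: [T^-1]
Right side: [L^-1 M^-1 T^2]

The two sides have different dimensions, so the equation is NOT dimensionally consistent.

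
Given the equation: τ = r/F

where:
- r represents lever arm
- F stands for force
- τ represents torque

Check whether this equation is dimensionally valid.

No

r (lever arm) has dimensions [L].
F (force) has dimensions [L M T^-2].
τ (torque) has dimensions [L^2 M T^-2].

Left side: [L^2 M T^-2]
Right side: [M^-1 T^2]

The two sides have different dimensions, so the equation is NOT dimensionally consistent.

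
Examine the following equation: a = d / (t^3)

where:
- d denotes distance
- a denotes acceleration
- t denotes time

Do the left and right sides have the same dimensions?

No

d (distance) has dimensions [L].
a (acceleration) has dimensions [L T^-2].
t (time) has dimensions [T].

Left side: [L T^-2]
Right side: [L T^-3]

The two sides have different dimensions, so the equation is NOT dimensionally consistent.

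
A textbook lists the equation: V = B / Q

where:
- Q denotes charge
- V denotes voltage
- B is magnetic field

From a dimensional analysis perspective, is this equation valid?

No

Q (charge) has dimensions [I T].
V (voltage) has dimensions [I^-1 L^2 M T^-3].
B (magnetic field) has dimensions [I^-1 M T^-2].

Left side: [I^-1 L^2 M T^-3]
Right side: [I^-2 M T^-3]

The two sides have different dimensions, so the equation is NOT dimensionally consistent.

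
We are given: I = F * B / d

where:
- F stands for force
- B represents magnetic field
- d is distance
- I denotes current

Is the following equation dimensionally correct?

No

F (force) has dimensions [L M T^-2].
B (magnetic field) has dimensions [I^-1 M T^-2].
d (distance) has dimensions [L].
I (current) has dimensions [I].

Left side: [I]
Right side: [I^-1 M^2 T^-4]

The two sides have different dimensions, so the equation is NOT dimensionally consistent.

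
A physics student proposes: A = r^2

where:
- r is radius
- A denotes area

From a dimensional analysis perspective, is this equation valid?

Yes

r (radius) has dimensions [L].
A (area) has dimensions [L^2].

Left side: [L^2]
Right side: [L^2]

Both sides have the same dimensions, so the equation is dimensionally consistent.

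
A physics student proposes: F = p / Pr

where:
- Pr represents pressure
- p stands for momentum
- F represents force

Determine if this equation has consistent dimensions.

No

Pr (pressure) has dimensions [L^-1 M T^-2].
p (momentum) has dimensions [L M T^-1].
F (force) has dimensions [L M T^-2].

Left side: [L M T^-2]
Right side: [L^2 T]

The two sides have different dimensions, so the equation is NOT dimensionally consistent.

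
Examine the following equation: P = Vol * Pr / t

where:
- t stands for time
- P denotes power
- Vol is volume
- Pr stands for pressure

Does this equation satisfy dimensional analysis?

Yes

t (time) has dimensions [T].
P (power) has dimensions [L^2 M T^-3].
Vol (volume) has dimensions [L^3].
Pr (pressure) has dimensions [L^-1 M T^-2].

Left side: [L^2 M T^-3]
Right side: [L^2 M T^-3]

Both sides have the same dimensions, so the equation is dimensionally consistent.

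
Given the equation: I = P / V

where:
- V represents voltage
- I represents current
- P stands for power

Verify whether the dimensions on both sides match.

Yes

V (voltage) has dimensions [I^-1 L^2 M T^-3].
I (current) has dimensions [I].
P (power) has dimensions [L^2 M T^-3].

Left side: [I]
Right side: [I]

Both sides have the same dimensions, so the equation is dimensionally consistent.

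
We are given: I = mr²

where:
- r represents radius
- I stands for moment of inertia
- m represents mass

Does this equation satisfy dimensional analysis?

Yes

r (radius) has dimensions [L].
I (moment of inertia) has dimensions [L^2 M].
m (mass) has dimensions [M].

Left side: [L^2 M]
Right side: [L^2 M]

Both sides have the same dimensions, so the equation is dimensionally consistent.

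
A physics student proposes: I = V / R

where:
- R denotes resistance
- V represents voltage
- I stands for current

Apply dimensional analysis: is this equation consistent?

Yes

R (resistance) has dimensions [I^-2 L^2 M T^-3].
V (voltage) has dimensions [I^-1 L^2 M T^-3].
I (current) has dimensions [I].

Left side: [I]
Right side: [I]

Both sides have the same dimensions, so the equation is dimensionally consistent.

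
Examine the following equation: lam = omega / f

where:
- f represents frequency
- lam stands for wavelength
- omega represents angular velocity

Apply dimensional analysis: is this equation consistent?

No

f (frequency) has dimensions [T^-1].
lam (wavelength) has dimensions [L].
omega (angular velocity) has dimensions [T^-1].

Left side: [L]
Right side: [dimensionless]

The two sides have different dimensions, so the equation is NOT dimensionally consistent.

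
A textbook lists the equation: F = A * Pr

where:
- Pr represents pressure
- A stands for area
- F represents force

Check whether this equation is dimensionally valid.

Yes

Pr (pressure) has dimensions [L^-1 M T^-2].
A (area) has dimensions [L^2].
F (force) has dimensions [L M T^-2].

Left side: [L M T^-2]
Right side: [L M T^-2]

Both sides have the same dimensions, so the equation is dimensionally consistent.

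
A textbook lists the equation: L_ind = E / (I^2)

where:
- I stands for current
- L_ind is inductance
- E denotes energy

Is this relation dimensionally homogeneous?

Yes

I (current) has dimensions [I].
L_ind (inductance) has dimensions [I^-2 L^2 M T^-2].
E (energy) has dimensions [L^2 M T^-2].

Left side: [I^-2 L^2 M T^-2]
Right side: [I^-2 L^2 M T^-2]

Both sides have the same dimensions, so the equation is dimensionally consistent.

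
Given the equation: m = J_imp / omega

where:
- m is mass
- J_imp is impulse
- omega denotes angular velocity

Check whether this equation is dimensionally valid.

No

m (mass) has dimensions [M].
J_imp (impulse) has dimensions [L M T^-1].
omega (angular velocity) has dimensions [T^-1].

Left side: [M]
Right side: [L M]

The two sides have different dimensions, so the equation is NOT dimensionally consistent.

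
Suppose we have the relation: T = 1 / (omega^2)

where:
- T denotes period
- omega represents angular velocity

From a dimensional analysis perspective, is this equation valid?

No

T (period) has dimensions [T].
omega (angular velocity) has dimensions [T^-1].

Left side: [T]
Right side: [T^2]

The two sides have different dimensions, so the equation is NOT dimensionally consistent.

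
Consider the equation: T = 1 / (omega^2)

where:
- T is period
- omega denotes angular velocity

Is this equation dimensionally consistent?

No

T (period) has dimensions [T].
omega (angular velocity) has dimensions [T^-1].

Left side: [T]
Right side: [T^2]

The two sides have different dimensions, so the equation is NOT dimensionally consistent.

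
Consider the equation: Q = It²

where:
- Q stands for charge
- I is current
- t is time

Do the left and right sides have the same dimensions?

No

Q (charge) has dimensions [I T].
I (current) has dimensions [I].
t (time) has dimensions [T].

Left side: [I T]
Right side: [I T^2]

The two sides have different dimensions, so the equation is NOT dimensionally consistent.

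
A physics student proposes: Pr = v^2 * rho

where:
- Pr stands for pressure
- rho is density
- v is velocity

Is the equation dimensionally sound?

Yes

Pr (pressure) has dimensions [L^-1 M T^-2].
rho (density) has dimensions [L^-3 M].
v (velocity) has dimensions [L T^-1].

Left side: [L^-1 M T^-2]
Right side: [L^-1 M T^-2]

Both sides have the same dimensions, so the equation is dimensionally consistent.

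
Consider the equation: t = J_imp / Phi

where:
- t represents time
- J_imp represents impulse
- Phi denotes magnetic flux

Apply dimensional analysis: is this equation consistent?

No

t (time) has dimensions [T].
J_imp (impulse) has dimensions [L M T^-1].
Phi (magnetic flux) has dimensions [I^-1 L^2 M T^-2].

Left side: [T]
Right side: [I L^-1 T]

The two sides have different dimensions, so the equation is NOT dimensionally consistent.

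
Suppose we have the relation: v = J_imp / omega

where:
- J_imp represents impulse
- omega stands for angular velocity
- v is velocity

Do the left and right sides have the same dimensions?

No

J_imp (impulse) has dimensions [L M T^-1].
omega (angular velocity) has dimensions [T^-1].
v (velocity) has dimensions [L T^-1].

Left side: [L T^-1]
Right side: [L M]

The two sides have different dimensions, so the equation is NOT dimensionally consistent.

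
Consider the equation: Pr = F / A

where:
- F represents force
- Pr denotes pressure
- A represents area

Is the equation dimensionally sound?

Yes

F (force) has dimensions [L M T^-2].
Pr (pressure) has dimensions [L^-1 M T^-2].
A (area) has dimensions [L^2].

Left side: [L^-1 M T^-2]
Right side: [L^-1 M T^-2]

Both sides have the same dimensions, so the equation is dimensionally consistent.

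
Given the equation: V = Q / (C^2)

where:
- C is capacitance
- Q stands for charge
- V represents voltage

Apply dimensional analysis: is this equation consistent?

No

C (capacitance) has dimensions [I^2 L^-2 M^-1 T^4].
Q (charge) has dimensions [I T].
V (voltage) has dimensions [I^-1 L^2 M T^-3].

Left side: [I^-1 L^2 M T^-3]
Right side: [I^-3 L^4 M^2 T^-7]

The two sides have different dimensions, so the equation is NOT dimensionally consistent.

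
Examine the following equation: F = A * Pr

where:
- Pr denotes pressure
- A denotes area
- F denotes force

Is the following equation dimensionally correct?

Yes

Pr (pressure) has dimensions [L^-1 M T^-2].
A (area) has dimensions [L^2].
F (force) has dimensions [L M T^-2].

Left side: [L M T^-2]
Right side: [L M T^-2]

Both sides have the same dimensions, so the equation is dimensionally consistent.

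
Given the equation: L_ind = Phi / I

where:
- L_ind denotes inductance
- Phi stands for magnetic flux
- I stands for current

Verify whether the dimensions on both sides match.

Yes

L_ind (inductance) has dimensions [I^-2 L^2 M T^-2].
Phi (magnetic flux) has dimensions [I^-1 L^2 M T^-2].
I (current) has dimensions [I].

Left side: [I^-2 L^2 M T^-2]
Right side: [I^-2 L^2 M T^-2]

Both sides have the same dimensions, so the equation is dimensionally consistent.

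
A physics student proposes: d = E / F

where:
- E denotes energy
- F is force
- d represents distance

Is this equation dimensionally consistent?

Yes

E (energy) has dimensions [L^2 M T^-2].
F (force) has dimensions [L M T^-2].
d (distance) has dimensions [L].

Left side: [L]
Right side: [L]

Both sides have the same dimensions, so the equation is dimensionally consistent.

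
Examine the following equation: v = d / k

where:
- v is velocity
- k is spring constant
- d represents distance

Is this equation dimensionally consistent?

No

v (velocity) has dimensions [L T^-1].
k (spring constant) has dimensions [M T^-2].
d (distance) has dimensions [L].

Left side: [L T^-1]
Right side: [L M^-1 T^2]

The two sides have different dimensions, so the equation is NOT dimensionally consistent.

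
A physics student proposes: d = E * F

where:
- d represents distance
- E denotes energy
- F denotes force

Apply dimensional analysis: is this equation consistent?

No

d (distance) has dimensions [L].
E (energy) has dimensions [L^2 M T^-2].
F (force) has dimensions [L M T^-2].

Left side: [L]
Right side: [L^3 M^2 T^-4]

The two sides have different dimensions, so the equation is NOT dimensionally consistent.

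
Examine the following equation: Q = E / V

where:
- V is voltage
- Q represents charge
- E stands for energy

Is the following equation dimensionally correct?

Yes

V (voltage) has dimensions [I^-1 L^2 M T^-3].
Q (charge) has dimensions [I T].
E (energy) has dimensions [L^2 M T^-2].

Left side: [I T]
Right side: [I T]

Both sides have the same dimensions, so the equation is dimensionally consistent.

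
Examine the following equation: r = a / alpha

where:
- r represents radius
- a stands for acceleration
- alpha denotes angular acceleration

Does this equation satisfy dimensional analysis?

Yes

r (radius) has dimensions [L].
a (acceleration) has dimensions [L T^-2].
alpha (angular acceleration) has dimensions [T^-2].

Left side: [L]
Right side: [L]

Both sides have the same dimensions, so the equation is dimensionally consistent.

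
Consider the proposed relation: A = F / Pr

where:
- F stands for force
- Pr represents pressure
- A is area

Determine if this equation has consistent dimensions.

Yes

F (force) has dimensions [L M T^-2].
Pr (pressure) has dimensions [L^-1 M T^-2].
A (area) has dimensions [L^2].

Left side: [L^2]
Right side: [L^2]

Both sides have the same dimensions, so the equation is dimensionally consistent.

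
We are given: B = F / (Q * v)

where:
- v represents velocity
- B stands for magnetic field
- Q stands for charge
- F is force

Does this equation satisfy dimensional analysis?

Yes

v (velocity) has dimensions [L T^-1].
B (magnetic field) has dimensions [I^-1 M T^-2].
Q (charge) has dimensions [I T].
F (force) has dimensions [L M T^-2].

Left side: [I^-1 M T^-2]
Right side: [I^-1 M T^-2]

Both sides have the same dimensions, so the equation is dimensionally consistent.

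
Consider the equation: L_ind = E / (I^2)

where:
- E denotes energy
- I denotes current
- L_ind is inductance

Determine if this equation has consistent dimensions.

Yes

E (energy) has dimensions [L^2 M T^-2].
I (current) has dimensions [I].
L_ind (inductance) has dimensions [I^-2 L^2 M T^-2].

Left side: [I^-2 L^2 M T^-2]
Right side: [I^-2 L^2 M T^-2]

Both sides have the same dimensions, so the equation is dimensionally consistent.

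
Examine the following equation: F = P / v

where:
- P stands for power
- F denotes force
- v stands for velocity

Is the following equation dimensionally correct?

Yes

P (power) has dimensions [L^2 M T^-3].
F (force) has dimensions [L M T^-2].
v (velocity) has dimensions [L T^-1].

Left side: [L M T^-2]
Right side: [L M T^-2]

Both sides have the same dimensions, so the equation is dimensionally consistent.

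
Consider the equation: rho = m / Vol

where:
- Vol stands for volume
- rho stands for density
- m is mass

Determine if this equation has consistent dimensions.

Yes

Vol (volume) has dimensions [L^3].
rho (density) has dimensions [L^-3 M].
m (mass) has dimensions [M].

Left side: [L^-3 M]
Right side: [L^-3 M]

Both sides have the same dimensions, so the equation is dimensionally consistent.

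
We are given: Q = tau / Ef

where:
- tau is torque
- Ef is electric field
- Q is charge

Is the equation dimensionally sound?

No

tau (torque) has dimensions [L^2 M T^-2].
Ef (electric field) has dimensions [I^-1 L M T^-3].
Q (charge) has dimensions [I T].

Left side: [I T]
Right side: [I L T]

The two sides have different dimensions, so the equation is NOT dimensionally consistent.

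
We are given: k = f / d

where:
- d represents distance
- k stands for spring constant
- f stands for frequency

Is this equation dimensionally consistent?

No

d (distance) has dimensions [L].
k (spring constant) has dimensions [M T^-2].
f (frequency) has dimensions [T^-1].

Left side: [M T^-2]
Right side: [L^-1 T^-1]

The two sides have different dimensions, so the equation is NOT dimensionally consistent.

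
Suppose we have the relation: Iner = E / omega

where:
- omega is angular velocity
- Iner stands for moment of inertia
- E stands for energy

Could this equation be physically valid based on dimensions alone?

No

omega (angular velocity) has dimensions [T^-1].
Iner (moment of inertia) has dimensions [L^2 M].
E (energy) has dimensions [L^2 M T^-2].

Left side: [L^2 M]
Right side: [L^2 M T^-1]

The two sides have different dimensions, so the equation is NOT dimensionally consistent.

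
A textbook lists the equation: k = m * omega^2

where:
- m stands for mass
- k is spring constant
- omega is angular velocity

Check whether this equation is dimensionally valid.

Yes

m (mass) has dimensions [M].
k (spring constant) has dimensions [M T^-2].
omega (angular velocity) has dimensions [T^-1].

Left side: [M T^-2]
Right side: [M T^-2]

Both sides have the same dimensions, so the equation is dimensionally consistent.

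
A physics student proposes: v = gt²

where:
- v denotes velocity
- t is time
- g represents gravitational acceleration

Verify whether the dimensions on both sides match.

No

v (velocity) has dimensions [L T^-1].
t (time) has dimensions [T].
g (gravitational acceleration) has dimensions [L T^-2].

Left side: [L T^-1]
Right side: [L]

The two sides have different dimensions, so the equation is NOT dimensionally consistent.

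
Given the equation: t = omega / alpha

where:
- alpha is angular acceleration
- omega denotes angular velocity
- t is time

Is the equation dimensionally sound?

Yes

alpha (angular acceleration) has dimensions [T^-2].
omega (angular velocity) has dimensions [T^-1].
t (time) has dimensions [T].

Left side: [T]
Right side: [T]

Both sides have the same dimensions, so the equation is dimensionally consistent.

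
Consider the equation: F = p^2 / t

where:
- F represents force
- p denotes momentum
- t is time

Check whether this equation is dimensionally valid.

No

F (force) has dimensions [L M T^-2].
p (momentum) has dimensions [L M T^-1].
t (time) has dimensions [T].

Left side: [L M T^-2]
Right side: [L^2 M^2 T^-3]

The two sides have different dimensions, so the equation is NOT dimensionally consistent.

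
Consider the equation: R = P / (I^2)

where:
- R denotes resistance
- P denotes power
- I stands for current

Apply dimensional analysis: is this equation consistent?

Yes

R (resistance) has dimensions [I^-2 L^2 M T^-3].
P (power) has dimensions [L^2 M T^-3].
I (current) has dimensions [I].

Left side: [I^-2 L^2 M T^-3]
Right side: [I^-2 L^2 M T^-3]

Both sides have the same dimensions, so the equation is dimensionally consistent.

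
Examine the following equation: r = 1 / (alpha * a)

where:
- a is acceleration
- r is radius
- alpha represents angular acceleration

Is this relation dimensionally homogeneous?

No

a (acceleration) has dimensions [L T^-2].
r (radius) has dimensions [L].
alpha (angular acceleration) has dimensions [T^-2].

Left side: [L]
Right side: [L^-1 T^4]

The two sides have different dimensions, so the equation is NOT dimensionally consistent.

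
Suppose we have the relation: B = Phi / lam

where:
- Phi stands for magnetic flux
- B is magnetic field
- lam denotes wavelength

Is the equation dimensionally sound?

No

Phi (magnetic flux) has dimensions [I^-1 L^2 M T^-2].
B (magnetic field) has dimensions [I^-1 M T^-2].
lam (wavelength) has dimensions [L].

Left side: [I^-1 M T^-2]
Right side: [I^-1 L M T^-2]

The two sides have different dimensions, so the equation is NOT dimensionally consistent.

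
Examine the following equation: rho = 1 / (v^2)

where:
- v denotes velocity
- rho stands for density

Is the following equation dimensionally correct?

No

v (velocity) has dimensions [L T^-1].
rho (density) has dimensions [L^-3 M].

Left side: [L^-3 M]
Right side: [L^-2 T^2]

The two sides have different dimensions, so the equation is NOT dimensionally consistent.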